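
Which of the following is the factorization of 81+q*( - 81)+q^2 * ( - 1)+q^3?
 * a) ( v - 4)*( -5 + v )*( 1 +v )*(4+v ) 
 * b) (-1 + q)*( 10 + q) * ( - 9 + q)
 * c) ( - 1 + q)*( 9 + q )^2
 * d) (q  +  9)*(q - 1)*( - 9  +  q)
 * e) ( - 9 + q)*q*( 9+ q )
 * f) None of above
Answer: d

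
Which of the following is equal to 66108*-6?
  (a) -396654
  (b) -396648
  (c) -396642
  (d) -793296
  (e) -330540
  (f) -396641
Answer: b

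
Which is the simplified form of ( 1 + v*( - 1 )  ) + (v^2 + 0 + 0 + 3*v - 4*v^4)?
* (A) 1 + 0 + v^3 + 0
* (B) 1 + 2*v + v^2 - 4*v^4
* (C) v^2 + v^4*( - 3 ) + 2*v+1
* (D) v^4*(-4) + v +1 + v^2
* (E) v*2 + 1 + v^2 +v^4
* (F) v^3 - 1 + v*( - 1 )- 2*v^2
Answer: B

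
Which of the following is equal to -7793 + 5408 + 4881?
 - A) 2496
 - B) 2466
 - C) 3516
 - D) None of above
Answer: A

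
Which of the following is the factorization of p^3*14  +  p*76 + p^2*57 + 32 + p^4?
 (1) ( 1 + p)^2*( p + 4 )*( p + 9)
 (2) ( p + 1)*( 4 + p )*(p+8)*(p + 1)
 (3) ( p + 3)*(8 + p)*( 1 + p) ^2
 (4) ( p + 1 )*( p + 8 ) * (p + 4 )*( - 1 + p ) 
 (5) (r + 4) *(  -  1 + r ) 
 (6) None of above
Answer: 2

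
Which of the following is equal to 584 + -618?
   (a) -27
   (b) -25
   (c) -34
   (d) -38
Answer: c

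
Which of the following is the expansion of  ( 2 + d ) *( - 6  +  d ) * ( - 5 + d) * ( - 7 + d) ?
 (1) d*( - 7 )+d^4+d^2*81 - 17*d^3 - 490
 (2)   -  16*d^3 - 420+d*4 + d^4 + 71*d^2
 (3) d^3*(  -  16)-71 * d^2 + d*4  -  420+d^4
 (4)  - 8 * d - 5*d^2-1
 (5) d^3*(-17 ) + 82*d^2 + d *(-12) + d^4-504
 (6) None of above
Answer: 2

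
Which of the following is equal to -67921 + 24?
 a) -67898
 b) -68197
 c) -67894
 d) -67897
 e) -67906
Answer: d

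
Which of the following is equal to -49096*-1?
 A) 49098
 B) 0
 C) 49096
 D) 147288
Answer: C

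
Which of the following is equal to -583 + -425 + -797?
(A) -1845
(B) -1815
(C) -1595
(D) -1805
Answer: D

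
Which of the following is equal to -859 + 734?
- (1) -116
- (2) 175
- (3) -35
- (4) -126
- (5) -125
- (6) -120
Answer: 5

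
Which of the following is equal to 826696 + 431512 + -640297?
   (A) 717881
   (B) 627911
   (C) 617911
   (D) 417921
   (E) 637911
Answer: C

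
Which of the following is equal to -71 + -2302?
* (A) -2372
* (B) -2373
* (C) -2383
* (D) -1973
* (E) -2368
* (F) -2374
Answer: B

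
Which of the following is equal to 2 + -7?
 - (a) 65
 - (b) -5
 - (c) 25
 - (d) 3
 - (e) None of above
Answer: b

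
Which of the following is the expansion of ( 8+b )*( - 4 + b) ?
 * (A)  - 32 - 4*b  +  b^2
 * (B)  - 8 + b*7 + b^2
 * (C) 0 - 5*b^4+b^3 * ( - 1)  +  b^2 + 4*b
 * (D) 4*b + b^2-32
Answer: D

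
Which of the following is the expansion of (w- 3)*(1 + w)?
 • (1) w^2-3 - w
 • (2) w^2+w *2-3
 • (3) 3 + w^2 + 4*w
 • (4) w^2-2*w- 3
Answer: 4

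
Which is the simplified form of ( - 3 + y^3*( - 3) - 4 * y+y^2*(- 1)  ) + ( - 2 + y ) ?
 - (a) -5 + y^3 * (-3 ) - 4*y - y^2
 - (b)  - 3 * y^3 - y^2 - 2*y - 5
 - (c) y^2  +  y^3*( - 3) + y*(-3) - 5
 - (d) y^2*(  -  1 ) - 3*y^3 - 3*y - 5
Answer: d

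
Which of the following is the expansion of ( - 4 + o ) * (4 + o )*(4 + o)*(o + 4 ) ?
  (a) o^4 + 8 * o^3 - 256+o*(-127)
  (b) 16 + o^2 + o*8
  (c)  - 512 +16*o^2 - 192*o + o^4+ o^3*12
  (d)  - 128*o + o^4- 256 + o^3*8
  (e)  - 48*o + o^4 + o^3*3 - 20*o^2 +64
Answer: d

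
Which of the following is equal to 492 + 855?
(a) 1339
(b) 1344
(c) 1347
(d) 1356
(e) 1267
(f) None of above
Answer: c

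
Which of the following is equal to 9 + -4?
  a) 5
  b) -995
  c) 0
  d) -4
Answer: a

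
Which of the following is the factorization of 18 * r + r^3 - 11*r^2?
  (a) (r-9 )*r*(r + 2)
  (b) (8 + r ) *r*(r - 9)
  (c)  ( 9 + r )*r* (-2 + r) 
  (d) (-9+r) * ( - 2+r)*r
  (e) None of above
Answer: d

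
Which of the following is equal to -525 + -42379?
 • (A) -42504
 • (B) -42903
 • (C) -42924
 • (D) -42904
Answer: D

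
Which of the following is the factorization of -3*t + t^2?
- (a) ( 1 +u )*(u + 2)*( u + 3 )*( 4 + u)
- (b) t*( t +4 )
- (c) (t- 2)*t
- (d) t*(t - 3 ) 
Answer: d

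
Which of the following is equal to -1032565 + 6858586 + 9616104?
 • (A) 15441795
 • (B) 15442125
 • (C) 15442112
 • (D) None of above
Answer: B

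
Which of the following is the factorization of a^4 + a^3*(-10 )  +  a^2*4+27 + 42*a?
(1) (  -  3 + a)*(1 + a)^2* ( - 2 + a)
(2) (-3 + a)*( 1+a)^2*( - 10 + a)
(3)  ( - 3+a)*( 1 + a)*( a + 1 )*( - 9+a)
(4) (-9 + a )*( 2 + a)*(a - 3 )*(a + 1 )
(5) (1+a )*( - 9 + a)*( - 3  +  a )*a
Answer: 3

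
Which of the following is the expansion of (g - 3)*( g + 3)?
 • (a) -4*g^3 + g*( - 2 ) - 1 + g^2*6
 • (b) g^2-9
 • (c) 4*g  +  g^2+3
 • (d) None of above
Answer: b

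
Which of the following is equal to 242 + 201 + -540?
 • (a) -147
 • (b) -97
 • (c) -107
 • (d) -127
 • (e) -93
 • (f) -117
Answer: b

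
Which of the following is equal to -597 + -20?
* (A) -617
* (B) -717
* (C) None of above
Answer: A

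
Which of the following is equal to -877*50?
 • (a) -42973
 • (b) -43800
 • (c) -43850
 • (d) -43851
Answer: c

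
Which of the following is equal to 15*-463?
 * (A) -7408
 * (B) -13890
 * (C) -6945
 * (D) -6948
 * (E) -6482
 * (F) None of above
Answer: C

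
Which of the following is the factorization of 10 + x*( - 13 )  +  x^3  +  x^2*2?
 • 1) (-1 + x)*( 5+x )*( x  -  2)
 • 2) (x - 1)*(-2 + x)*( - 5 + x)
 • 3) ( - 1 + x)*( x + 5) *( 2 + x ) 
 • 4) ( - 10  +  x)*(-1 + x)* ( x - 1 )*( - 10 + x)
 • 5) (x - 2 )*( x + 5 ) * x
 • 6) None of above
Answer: 1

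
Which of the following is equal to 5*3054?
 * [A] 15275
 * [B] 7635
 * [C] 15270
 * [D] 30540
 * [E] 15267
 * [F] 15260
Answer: C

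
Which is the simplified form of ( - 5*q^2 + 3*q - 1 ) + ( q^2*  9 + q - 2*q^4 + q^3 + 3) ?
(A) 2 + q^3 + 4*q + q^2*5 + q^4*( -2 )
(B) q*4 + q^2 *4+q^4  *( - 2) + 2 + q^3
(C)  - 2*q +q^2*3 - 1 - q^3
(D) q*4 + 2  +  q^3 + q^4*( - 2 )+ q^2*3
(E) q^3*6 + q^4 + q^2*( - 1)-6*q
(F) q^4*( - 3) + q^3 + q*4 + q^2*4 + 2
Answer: B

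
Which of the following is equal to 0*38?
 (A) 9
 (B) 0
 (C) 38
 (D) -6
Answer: B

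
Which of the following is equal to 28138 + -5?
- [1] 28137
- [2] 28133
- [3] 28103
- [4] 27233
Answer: 2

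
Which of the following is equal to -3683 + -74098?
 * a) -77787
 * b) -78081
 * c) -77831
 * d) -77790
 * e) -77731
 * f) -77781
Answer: f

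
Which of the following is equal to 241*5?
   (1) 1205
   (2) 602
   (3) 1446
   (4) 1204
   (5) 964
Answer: 1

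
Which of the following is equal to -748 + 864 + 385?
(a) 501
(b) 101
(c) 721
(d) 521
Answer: a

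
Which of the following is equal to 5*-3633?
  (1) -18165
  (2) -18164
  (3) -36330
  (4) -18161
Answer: 1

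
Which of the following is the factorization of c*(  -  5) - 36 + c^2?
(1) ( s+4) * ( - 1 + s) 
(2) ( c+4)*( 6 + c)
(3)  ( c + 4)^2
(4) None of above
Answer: 4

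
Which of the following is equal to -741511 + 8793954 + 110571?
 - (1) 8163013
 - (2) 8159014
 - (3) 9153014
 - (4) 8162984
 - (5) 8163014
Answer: 5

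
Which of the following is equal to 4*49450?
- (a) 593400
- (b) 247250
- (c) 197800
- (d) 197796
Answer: c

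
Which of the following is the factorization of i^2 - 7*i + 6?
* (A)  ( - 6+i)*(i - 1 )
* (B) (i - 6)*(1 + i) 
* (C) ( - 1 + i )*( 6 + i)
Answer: A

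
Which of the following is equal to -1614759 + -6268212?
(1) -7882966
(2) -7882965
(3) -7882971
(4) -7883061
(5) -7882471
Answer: 3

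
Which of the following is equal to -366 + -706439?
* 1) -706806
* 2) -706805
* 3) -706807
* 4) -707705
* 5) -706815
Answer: 2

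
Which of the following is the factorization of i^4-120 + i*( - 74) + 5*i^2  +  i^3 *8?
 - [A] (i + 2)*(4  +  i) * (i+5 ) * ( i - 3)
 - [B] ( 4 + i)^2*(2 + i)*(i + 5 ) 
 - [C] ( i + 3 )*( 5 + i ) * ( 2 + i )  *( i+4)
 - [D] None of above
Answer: A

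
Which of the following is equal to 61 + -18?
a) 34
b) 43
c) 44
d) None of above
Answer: b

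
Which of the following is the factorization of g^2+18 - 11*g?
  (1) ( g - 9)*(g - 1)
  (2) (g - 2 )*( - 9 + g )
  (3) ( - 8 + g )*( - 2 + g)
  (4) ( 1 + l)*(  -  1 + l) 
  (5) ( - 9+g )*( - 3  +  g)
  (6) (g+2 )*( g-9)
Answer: 2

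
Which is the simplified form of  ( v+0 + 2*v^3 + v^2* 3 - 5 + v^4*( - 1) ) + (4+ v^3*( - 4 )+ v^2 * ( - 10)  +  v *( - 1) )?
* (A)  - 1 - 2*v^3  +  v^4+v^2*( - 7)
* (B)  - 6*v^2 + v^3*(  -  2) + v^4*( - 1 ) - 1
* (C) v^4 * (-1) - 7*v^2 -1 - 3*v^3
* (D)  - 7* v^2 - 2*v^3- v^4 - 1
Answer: D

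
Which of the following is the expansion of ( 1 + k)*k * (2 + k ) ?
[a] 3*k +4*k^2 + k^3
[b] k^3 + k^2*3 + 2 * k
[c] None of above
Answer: b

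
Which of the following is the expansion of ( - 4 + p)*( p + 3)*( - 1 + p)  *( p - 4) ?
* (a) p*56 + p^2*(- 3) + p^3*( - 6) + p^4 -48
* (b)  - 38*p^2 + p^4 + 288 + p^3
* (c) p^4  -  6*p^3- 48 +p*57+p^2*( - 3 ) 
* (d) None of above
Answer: a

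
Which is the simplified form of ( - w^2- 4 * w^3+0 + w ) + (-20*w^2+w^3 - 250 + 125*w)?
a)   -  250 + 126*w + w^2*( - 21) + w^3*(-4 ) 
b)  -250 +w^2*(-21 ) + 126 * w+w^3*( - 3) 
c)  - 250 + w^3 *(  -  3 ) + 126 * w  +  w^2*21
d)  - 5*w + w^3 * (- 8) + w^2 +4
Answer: b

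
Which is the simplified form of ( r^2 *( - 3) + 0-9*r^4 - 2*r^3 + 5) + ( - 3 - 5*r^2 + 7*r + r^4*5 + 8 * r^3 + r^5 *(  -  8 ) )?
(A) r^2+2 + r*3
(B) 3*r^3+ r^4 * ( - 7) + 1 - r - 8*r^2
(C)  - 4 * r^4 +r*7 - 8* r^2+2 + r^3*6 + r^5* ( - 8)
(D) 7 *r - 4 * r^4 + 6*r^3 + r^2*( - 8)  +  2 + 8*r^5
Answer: C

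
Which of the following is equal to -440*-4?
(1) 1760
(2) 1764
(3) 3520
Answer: 1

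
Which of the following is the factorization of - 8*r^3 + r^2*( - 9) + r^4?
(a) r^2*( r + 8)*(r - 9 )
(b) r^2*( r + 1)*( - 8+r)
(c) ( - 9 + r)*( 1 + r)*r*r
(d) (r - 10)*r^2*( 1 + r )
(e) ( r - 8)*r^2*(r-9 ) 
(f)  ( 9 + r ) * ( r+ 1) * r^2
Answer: c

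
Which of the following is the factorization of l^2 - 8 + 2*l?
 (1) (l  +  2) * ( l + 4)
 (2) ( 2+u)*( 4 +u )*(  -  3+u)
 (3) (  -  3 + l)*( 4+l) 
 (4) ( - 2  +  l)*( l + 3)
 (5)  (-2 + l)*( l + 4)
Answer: 5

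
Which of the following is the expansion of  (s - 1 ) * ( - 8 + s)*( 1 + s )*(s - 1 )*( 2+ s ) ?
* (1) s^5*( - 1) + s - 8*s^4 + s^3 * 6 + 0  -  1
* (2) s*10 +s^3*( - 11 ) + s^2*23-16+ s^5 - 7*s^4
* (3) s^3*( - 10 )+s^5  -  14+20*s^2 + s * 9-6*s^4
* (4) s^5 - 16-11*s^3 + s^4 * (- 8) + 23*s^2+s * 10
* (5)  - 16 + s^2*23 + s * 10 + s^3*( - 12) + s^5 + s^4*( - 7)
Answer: 2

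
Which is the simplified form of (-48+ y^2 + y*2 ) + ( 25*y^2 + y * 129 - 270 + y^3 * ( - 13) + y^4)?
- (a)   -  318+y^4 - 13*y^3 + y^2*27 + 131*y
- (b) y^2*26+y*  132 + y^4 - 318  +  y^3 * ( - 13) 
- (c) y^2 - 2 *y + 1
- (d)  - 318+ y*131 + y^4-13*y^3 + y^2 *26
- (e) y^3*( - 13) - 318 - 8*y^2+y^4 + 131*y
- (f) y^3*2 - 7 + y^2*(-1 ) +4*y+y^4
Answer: d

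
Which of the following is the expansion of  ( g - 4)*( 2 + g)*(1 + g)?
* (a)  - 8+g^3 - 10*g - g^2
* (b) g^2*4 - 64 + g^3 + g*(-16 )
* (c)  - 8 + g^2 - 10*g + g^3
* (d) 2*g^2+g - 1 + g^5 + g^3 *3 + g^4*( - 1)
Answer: a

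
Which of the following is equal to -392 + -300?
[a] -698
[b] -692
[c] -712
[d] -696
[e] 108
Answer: b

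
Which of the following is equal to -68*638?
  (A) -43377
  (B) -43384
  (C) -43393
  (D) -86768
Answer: B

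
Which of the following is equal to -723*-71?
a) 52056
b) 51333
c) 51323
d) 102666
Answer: b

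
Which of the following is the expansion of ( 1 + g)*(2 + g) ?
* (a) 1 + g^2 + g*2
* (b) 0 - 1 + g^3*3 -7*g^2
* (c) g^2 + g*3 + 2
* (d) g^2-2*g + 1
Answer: c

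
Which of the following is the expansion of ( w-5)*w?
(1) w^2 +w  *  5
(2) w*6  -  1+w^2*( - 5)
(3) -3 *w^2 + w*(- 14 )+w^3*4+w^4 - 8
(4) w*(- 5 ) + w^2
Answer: 4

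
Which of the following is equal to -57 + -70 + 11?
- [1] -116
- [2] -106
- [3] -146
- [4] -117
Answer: 1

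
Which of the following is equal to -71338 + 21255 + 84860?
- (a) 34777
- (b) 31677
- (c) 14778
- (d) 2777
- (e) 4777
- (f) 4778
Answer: a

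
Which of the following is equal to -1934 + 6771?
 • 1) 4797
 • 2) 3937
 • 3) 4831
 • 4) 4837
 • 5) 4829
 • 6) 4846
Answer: 4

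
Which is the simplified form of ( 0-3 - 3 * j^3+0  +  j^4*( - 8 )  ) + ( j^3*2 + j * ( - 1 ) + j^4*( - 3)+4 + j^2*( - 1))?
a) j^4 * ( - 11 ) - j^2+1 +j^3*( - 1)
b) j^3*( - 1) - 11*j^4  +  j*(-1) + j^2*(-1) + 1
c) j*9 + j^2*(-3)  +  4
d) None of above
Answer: b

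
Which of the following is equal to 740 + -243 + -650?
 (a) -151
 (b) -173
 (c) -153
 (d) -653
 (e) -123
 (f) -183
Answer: c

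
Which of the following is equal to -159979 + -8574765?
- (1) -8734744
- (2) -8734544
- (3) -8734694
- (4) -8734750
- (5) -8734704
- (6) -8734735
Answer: 1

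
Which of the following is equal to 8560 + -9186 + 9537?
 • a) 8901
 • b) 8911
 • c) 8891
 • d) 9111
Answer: b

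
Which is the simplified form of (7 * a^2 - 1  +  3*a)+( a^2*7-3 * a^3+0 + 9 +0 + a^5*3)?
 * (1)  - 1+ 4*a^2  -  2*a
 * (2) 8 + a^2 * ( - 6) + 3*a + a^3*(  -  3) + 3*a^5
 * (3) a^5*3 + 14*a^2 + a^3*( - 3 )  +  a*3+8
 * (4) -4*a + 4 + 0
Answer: 3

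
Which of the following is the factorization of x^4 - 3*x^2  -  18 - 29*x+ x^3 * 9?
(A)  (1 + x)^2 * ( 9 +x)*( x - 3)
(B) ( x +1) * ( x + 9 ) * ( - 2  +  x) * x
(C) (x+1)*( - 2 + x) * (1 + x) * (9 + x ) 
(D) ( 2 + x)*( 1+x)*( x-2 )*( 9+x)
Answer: C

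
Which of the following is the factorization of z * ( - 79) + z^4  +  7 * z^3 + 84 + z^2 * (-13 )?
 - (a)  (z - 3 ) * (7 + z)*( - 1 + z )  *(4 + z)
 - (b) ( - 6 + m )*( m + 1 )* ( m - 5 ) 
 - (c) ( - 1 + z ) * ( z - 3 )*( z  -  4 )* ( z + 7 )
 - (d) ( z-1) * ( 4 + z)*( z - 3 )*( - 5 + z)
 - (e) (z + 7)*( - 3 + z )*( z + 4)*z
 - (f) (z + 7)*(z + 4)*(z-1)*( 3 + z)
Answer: a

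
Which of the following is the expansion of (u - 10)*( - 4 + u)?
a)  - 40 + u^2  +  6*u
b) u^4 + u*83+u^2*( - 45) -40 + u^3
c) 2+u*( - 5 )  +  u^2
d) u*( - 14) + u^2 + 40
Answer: d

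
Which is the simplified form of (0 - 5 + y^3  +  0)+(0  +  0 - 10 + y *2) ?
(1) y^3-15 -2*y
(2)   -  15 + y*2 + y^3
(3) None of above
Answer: 2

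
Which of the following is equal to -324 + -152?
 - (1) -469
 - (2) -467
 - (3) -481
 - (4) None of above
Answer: 4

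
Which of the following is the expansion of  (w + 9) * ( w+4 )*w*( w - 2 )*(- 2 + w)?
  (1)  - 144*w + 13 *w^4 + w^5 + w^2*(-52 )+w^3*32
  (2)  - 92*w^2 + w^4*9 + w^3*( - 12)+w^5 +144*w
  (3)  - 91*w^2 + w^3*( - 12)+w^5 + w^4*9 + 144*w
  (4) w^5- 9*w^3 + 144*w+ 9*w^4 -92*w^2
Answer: 2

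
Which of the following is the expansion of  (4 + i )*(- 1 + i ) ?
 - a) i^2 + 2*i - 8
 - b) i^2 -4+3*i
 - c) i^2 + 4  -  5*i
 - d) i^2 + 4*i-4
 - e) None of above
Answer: b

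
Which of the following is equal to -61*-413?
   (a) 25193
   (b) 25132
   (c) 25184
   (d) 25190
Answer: a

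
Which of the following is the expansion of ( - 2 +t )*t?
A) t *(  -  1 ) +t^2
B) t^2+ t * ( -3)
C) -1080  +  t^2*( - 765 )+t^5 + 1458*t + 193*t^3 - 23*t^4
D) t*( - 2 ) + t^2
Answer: D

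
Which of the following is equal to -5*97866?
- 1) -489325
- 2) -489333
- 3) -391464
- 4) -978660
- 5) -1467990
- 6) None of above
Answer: 6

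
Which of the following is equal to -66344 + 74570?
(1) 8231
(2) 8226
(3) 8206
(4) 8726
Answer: 2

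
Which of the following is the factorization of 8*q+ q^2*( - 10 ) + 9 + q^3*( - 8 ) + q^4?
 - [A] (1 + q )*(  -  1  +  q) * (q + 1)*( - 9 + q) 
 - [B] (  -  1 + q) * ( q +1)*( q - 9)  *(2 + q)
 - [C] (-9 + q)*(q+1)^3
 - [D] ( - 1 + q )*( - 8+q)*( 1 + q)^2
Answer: A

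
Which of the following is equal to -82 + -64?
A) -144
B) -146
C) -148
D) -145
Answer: B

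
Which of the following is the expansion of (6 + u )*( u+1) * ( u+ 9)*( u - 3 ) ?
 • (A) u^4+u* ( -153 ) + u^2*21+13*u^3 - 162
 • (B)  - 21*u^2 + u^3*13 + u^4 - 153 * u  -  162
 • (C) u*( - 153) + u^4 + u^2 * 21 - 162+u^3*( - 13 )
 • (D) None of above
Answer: A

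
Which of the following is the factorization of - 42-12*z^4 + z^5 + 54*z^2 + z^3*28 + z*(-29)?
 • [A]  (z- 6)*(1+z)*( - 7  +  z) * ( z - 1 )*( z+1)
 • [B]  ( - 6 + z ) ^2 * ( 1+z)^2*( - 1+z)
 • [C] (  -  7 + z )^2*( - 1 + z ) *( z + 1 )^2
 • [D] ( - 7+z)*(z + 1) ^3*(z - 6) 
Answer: A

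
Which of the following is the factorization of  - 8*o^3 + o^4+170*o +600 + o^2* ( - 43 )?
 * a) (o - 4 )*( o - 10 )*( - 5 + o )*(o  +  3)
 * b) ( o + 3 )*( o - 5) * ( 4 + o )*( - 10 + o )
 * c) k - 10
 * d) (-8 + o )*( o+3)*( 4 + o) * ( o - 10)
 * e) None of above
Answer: b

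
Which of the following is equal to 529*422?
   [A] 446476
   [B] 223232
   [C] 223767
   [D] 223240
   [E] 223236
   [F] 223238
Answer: F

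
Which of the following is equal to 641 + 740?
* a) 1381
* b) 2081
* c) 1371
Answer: a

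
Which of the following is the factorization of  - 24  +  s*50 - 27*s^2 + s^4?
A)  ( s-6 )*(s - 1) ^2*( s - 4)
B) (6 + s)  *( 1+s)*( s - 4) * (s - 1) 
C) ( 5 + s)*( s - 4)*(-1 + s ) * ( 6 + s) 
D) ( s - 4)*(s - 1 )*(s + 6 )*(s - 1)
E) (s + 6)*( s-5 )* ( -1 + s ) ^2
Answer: D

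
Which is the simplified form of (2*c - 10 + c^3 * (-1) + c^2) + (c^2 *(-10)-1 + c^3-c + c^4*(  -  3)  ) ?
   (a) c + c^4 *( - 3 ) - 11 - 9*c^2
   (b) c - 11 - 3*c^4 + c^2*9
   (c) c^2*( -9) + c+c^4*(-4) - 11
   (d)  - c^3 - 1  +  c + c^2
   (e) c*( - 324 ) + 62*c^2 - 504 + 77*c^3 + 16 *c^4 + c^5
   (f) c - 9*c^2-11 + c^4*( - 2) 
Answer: a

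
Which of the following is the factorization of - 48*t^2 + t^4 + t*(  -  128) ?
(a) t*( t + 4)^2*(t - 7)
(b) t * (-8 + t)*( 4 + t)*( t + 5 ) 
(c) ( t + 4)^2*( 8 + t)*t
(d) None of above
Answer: d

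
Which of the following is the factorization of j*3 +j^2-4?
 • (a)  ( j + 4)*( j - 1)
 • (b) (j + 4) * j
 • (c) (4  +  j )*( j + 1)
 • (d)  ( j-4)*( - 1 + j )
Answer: a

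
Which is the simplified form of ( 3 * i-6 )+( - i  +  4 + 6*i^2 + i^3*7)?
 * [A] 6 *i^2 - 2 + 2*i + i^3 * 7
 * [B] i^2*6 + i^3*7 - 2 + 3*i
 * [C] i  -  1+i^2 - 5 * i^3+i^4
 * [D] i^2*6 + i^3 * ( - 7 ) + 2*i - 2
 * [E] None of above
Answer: A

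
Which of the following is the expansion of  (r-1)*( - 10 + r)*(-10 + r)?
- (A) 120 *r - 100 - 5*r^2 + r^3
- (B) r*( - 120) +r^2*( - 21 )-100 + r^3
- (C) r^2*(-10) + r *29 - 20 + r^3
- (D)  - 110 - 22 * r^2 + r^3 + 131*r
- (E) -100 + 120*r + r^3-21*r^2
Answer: E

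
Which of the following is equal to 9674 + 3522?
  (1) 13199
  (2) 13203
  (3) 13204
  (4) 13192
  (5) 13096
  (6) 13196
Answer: 6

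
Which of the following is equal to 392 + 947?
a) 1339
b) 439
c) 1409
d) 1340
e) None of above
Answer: a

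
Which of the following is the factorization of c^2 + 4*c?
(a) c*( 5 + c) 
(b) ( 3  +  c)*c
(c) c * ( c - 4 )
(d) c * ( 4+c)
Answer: d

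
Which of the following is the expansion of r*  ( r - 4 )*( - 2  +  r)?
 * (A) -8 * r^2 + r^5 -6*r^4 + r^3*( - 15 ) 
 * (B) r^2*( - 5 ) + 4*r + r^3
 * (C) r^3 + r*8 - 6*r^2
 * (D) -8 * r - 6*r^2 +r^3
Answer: C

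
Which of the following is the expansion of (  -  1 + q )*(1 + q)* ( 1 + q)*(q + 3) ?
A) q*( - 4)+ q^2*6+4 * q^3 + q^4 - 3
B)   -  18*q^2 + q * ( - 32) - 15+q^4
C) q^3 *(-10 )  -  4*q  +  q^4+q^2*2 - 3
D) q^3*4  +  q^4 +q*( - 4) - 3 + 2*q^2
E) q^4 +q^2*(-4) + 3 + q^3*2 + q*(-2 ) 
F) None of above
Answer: D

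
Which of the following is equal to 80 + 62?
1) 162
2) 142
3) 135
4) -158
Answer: 2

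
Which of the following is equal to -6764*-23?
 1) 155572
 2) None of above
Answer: 1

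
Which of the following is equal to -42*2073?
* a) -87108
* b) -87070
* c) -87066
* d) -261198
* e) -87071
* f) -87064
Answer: c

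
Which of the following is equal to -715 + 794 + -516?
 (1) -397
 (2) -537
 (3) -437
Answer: 3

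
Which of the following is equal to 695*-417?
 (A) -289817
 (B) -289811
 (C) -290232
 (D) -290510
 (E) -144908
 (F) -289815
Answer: F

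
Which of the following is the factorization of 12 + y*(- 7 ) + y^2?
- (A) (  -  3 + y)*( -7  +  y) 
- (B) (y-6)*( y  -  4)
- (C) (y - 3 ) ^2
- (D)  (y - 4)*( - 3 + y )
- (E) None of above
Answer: D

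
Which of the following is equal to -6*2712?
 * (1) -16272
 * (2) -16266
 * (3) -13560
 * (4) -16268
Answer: 1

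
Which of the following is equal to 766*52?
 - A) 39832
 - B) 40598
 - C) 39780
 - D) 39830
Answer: A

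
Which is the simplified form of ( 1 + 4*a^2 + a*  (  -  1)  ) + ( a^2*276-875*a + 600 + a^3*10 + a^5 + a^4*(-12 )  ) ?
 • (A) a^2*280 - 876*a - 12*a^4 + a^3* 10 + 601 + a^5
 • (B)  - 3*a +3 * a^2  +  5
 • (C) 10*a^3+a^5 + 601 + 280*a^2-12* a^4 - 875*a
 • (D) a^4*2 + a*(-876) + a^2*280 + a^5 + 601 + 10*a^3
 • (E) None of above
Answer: A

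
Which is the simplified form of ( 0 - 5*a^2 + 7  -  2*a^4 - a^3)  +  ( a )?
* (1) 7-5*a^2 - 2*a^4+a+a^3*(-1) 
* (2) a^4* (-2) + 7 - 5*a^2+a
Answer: 1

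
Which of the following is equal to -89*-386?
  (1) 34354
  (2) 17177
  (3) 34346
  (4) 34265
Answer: 1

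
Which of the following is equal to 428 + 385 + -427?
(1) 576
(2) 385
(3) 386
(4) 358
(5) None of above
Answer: 3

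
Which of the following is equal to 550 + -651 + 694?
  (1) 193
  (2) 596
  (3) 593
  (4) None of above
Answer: 3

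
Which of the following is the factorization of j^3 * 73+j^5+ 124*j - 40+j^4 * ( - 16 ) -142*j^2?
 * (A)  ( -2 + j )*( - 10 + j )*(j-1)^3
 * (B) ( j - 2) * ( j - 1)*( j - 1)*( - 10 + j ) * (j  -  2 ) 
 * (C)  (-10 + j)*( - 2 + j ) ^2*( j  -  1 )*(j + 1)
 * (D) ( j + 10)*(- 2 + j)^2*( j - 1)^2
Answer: B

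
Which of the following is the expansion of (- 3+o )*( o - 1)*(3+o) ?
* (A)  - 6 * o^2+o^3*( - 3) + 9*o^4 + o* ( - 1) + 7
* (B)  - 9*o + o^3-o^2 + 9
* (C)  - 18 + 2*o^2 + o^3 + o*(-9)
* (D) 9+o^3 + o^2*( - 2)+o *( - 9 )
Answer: B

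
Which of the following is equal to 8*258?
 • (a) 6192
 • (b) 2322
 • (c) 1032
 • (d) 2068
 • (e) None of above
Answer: e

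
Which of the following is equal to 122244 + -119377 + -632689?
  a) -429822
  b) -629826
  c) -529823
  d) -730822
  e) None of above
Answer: e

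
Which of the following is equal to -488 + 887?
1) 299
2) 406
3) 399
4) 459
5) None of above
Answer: 3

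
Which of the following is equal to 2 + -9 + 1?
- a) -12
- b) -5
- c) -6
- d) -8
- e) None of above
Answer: c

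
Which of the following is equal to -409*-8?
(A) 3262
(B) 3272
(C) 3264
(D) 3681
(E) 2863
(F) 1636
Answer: B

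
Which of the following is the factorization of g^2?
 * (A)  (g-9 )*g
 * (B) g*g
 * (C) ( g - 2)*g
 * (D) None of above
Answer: B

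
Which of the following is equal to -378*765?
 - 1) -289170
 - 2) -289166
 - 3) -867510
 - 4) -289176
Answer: 1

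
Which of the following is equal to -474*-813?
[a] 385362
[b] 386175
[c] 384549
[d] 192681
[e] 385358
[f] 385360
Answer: a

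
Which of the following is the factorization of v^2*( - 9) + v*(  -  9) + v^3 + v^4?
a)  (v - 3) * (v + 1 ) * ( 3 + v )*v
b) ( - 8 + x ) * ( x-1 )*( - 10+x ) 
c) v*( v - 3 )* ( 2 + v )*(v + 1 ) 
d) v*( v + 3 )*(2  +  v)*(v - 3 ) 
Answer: a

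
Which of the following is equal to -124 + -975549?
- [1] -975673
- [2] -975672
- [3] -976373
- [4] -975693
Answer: 1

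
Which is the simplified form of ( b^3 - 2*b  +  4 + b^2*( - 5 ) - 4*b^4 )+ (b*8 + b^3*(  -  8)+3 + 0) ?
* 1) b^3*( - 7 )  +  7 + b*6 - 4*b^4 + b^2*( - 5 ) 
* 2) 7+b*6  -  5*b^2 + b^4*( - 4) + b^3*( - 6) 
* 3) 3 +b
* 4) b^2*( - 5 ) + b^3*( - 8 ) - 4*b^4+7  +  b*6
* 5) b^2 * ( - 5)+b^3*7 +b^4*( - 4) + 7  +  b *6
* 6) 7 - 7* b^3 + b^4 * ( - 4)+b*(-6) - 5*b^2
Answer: 1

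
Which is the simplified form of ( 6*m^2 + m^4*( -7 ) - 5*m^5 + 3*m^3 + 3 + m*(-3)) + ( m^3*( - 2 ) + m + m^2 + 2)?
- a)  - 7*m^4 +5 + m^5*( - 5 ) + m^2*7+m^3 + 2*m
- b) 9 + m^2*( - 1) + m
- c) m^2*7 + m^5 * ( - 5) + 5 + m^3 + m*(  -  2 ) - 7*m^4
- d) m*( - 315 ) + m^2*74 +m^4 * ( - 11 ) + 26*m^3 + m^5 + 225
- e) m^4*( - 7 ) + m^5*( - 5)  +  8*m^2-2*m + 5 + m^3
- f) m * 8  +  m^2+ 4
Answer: c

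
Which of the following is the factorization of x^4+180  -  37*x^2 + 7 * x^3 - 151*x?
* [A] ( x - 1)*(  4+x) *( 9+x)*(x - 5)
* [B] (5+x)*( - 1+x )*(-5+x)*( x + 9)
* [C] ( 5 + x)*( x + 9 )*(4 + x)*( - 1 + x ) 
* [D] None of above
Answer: A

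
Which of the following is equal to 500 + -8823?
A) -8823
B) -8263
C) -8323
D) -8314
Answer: C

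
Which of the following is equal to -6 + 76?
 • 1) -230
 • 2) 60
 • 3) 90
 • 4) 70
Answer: 4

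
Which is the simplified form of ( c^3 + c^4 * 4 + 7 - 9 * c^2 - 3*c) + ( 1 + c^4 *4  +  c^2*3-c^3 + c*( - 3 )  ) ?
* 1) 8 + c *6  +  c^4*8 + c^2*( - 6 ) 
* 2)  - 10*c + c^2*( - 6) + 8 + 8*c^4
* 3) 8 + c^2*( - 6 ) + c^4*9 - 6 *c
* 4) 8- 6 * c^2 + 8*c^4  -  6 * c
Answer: 4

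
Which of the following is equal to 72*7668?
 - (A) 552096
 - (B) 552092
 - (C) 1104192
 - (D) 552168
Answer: A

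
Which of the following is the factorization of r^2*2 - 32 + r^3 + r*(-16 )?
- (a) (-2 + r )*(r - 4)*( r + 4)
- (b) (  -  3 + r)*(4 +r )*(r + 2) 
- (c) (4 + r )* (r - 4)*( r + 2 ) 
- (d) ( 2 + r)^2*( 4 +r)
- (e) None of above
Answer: c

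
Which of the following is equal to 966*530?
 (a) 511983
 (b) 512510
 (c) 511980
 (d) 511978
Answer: c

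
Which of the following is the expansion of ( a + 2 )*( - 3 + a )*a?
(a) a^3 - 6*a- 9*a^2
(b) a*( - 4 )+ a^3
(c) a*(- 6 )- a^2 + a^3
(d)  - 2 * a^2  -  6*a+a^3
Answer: c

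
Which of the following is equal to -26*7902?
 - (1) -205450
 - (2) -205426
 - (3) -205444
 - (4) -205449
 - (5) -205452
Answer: 5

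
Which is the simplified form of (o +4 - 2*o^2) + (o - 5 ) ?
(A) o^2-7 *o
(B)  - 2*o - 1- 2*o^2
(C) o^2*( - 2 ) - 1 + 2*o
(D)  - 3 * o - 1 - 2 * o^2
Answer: C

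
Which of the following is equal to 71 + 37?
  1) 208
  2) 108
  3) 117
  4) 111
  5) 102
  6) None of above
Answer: 2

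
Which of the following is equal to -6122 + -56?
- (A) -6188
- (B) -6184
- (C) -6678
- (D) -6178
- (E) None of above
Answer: D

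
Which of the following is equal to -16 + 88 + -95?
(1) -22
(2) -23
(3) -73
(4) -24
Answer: 2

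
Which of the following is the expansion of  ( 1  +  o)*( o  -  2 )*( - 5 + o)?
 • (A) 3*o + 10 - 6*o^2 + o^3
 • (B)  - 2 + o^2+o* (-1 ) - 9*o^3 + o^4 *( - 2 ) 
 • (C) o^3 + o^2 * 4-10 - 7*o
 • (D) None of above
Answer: A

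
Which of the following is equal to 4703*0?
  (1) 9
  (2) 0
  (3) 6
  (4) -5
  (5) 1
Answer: 2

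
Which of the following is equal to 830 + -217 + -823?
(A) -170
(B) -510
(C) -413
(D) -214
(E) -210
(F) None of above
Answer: E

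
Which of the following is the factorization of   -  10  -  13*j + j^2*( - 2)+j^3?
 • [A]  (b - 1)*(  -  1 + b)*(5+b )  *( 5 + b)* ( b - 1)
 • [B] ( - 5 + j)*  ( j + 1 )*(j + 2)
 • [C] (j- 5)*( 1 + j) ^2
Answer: B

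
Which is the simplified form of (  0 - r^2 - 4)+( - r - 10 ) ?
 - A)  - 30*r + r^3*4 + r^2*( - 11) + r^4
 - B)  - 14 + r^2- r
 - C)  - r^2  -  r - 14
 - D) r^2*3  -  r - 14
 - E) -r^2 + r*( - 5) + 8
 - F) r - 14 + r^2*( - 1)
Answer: C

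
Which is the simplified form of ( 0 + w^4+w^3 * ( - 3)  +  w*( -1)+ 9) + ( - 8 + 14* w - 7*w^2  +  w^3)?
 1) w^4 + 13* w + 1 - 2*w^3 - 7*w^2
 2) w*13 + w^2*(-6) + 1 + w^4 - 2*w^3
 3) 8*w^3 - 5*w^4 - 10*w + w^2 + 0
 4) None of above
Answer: 1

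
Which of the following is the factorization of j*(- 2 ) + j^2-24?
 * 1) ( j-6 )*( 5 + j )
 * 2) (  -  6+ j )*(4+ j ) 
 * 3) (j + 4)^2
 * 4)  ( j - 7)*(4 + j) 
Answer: 2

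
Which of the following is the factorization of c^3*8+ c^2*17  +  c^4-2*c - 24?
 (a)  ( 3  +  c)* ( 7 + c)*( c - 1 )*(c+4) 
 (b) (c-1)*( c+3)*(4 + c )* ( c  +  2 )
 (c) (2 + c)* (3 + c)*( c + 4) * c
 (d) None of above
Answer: b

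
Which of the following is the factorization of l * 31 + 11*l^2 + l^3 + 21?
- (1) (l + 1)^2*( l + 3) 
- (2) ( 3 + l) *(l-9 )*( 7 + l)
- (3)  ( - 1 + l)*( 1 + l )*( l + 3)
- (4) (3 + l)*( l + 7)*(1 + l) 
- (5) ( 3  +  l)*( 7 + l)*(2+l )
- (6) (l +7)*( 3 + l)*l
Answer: 4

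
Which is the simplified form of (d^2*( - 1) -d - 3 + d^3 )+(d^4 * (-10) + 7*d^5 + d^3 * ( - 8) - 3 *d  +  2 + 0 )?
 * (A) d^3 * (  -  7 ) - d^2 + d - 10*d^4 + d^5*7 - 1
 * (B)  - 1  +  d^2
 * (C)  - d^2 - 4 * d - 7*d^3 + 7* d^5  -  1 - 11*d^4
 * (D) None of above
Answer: D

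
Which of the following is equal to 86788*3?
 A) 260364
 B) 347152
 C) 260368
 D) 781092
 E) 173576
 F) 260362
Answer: A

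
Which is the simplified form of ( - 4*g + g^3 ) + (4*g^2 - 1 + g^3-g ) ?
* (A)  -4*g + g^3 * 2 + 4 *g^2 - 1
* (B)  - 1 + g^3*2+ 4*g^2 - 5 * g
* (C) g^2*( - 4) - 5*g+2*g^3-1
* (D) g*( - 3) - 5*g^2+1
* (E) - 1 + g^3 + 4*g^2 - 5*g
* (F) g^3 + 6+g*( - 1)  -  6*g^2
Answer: B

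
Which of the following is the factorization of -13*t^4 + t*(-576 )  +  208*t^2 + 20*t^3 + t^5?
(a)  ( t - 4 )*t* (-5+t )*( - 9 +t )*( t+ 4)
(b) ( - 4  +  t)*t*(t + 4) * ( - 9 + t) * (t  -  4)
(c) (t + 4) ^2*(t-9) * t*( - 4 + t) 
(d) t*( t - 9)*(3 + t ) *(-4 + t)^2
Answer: b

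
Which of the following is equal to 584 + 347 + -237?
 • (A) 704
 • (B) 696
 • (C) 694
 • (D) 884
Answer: C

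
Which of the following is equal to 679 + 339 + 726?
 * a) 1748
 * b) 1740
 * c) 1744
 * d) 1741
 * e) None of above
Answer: c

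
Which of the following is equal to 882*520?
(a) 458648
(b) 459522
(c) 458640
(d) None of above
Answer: c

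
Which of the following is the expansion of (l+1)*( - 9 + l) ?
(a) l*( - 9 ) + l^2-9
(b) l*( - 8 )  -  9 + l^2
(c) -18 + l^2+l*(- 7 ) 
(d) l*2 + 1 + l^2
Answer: b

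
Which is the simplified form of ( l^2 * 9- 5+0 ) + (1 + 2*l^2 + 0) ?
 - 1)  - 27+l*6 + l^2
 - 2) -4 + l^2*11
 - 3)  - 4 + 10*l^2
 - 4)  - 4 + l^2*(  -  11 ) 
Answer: 2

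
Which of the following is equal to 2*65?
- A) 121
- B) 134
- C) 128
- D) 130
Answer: D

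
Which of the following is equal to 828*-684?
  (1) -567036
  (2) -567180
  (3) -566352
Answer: 3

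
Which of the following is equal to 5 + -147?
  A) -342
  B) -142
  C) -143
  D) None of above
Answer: B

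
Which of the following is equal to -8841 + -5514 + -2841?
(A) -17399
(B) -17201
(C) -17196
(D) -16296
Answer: C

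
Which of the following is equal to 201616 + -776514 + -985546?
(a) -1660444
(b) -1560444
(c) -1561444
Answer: b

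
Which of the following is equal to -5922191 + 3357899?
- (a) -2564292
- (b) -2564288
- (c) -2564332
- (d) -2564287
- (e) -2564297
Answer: a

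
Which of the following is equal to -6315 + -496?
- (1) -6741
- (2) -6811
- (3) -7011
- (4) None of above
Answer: 2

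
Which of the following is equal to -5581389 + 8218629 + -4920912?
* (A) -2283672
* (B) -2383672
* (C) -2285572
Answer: A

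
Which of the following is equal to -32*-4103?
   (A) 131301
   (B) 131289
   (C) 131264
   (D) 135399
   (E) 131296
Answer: E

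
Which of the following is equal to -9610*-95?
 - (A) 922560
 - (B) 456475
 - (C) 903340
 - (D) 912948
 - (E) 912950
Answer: E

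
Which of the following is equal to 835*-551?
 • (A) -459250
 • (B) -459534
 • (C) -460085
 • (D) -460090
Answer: C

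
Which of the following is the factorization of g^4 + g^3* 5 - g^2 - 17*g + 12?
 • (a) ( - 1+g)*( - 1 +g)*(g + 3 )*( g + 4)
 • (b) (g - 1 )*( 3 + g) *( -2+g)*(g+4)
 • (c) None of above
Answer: a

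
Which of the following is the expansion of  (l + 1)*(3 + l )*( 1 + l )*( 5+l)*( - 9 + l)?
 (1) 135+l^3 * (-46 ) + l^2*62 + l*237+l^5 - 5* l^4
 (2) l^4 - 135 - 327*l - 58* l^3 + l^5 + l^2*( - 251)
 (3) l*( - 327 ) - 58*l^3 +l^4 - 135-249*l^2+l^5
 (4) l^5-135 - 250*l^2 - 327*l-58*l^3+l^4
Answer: 4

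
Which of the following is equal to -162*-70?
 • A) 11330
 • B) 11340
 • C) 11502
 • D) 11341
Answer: B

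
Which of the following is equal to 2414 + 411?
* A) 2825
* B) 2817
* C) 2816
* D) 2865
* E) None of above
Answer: A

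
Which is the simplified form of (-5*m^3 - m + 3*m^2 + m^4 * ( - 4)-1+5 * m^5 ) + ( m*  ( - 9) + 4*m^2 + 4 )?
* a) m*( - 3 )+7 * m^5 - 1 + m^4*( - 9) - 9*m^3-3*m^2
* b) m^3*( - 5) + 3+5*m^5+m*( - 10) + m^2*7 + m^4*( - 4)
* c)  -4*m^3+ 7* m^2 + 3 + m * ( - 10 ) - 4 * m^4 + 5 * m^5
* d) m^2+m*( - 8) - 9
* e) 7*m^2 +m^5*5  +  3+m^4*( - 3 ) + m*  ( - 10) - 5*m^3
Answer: b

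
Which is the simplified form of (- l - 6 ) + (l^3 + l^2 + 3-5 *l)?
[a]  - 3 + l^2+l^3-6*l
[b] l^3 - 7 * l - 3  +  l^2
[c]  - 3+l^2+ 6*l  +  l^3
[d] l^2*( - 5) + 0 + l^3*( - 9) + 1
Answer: a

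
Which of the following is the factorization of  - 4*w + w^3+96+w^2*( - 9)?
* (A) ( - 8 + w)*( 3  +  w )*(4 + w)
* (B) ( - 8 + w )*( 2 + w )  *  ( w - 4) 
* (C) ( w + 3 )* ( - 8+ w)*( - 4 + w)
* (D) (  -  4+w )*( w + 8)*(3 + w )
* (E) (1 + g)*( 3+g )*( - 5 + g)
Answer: C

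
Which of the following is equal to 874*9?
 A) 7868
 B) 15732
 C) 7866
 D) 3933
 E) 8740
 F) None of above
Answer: C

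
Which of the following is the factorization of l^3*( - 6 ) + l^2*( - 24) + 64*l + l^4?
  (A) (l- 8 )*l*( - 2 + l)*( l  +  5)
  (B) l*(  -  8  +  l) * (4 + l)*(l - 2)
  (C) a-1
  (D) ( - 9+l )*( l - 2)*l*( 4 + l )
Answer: B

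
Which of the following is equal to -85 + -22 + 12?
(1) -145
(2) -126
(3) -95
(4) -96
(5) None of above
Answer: 3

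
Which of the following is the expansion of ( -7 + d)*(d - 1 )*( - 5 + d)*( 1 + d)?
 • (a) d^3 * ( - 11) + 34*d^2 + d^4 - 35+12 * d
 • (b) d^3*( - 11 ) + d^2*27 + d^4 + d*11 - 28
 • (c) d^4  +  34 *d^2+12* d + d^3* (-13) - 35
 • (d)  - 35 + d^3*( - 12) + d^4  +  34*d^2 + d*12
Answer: d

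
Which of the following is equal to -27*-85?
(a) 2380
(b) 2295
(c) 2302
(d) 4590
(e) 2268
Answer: b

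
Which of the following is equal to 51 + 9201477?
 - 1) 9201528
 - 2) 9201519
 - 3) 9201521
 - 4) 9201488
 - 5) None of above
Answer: 1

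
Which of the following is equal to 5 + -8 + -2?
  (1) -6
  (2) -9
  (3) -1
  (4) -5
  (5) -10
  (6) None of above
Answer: 4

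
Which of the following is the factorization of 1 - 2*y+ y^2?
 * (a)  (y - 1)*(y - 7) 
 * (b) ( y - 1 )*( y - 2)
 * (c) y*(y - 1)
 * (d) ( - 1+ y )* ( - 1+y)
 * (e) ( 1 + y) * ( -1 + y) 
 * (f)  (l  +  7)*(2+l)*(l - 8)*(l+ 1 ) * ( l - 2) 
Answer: d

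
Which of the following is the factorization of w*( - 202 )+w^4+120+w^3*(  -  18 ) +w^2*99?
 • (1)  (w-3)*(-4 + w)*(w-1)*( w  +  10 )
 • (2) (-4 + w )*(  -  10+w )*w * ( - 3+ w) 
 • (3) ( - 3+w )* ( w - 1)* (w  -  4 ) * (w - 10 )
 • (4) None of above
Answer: 3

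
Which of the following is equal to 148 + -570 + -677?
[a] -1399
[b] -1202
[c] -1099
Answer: c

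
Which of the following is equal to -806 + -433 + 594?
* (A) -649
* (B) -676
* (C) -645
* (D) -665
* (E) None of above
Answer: C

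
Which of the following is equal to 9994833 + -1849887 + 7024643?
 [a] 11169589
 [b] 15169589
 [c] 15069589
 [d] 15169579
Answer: b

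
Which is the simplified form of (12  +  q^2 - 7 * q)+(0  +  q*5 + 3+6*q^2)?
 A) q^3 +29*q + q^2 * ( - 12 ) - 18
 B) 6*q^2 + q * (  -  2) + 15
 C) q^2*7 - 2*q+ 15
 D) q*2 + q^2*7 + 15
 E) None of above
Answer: C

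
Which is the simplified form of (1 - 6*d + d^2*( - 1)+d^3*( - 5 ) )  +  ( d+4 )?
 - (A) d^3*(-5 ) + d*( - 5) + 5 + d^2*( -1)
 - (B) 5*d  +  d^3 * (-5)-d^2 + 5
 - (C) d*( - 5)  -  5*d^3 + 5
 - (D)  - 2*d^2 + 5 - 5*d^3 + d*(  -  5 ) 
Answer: A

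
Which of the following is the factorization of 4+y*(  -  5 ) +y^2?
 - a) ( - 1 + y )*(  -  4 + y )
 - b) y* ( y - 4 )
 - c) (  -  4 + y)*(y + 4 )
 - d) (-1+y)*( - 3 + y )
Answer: a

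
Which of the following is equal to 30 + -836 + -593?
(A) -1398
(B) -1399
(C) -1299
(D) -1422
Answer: B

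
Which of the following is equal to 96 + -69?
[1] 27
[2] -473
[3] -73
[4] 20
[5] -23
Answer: 1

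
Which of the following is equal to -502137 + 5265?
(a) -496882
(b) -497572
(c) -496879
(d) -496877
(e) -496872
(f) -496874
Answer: e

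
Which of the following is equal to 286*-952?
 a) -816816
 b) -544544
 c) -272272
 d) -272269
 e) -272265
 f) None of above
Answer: c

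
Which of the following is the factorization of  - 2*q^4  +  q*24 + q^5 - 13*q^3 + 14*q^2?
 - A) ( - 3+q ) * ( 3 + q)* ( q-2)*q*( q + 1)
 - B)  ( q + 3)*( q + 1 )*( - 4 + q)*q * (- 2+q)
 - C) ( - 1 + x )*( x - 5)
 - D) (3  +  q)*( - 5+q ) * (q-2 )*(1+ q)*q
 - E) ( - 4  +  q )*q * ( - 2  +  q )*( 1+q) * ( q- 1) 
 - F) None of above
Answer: B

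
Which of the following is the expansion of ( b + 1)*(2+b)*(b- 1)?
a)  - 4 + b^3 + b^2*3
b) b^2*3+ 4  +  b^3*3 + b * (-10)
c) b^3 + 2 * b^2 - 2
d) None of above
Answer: d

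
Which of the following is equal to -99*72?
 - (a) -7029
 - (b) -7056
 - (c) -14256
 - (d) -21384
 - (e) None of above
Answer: e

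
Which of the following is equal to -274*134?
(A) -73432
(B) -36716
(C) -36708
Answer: B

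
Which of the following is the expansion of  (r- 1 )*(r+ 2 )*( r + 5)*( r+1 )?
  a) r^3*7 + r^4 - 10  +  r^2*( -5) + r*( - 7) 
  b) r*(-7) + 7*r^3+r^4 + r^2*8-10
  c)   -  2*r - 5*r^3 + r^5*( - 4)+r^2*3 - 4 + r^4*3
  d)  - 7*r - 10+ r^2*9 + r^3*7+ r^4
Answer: d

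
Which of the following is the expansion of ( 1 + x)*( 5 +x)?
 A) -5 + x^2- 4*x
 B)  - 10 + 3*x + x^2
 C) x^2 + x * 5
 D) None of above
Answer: D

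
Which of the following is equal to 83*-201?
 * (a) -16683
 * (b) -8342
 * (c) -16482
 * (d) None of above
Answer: a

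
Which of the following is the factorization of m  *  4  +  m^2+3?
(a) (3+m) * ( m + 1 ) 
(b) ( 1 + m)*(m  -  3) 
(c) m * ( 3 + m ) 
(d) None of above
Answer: a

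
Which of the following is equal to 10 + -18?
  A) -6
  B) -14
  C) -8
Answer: C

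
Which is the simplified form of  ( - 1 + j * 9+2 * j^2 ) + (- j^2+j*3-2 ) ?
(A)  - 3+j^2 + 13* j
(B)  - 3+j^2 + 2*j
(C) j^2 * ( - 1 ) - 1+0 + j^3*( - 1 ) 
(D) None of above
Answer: D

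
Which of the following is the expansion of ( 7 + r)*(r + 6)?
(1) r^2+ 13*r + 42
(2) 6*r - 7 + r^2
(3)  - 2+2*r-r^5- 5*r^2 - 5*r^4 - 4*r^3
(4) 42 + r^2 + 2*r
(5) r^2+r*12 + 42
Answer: 1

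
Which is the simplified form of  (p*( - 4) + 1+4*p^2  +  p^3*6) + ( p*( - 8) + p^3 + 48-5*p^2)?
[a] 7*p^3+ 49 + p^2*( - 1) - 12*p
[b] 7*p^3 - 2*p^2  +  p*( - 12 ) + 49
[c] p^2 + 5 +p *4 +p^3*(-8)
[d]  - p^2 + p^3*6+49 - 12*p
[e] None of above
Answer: a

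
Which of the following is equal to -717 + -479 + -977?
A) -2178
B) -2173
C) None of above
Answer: B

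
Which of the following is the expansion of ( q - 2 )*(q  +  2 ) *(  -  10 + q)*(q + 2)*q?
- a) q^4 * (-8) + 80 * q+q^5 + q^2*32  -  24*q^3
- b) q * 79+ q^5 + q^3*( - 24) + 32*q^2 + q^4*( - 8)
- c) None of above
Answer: a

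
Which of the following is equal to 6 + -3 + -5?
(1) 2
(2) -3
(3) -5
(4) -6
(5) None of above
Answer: 5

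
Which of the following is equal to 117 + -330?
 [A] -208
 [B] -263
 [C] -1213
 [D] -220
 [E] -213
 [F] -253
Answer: E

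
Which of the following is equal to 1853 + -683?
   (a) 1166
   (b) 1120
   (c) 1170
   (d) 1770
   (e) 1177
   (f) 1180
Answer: c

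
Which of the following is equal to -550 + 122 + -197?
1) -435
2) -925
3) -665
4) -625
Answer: 4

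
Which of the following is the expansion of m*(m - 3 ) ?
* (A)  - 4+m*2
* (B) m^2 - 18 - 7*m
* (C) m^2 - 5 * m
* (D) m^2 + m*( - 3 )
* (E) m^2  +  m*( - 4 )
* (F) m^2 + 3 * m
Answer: D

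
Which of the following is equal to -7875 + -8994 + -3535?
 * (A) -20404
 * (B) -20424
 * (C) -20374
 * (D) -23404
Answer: A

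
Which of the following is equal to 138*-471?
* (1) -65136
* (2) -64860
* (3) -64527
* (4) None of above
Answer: 4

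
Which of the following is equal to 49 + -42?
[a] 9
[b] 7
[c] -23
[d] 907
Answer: b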